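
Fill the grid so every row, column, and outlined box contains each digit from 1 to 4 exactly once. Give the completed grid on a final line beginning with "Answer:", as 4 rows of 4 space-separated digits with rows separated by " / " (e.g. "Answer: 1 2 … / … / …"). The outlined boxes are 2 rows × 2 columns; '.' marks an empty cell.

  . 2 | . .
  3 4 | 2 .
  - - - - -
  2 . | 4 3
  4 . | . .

Step 1. [r2c4∈{1}] only 1 remains possible at r2c4 ⇒ r2c4=1.
Step 2. [r4c2∈{1,3}] 3 has one home in row 4: r4c2 ⇒ r4c2=3.
Step 3. [r1c1∈{1}] r1c1 has the single candidate 1, so r1c1=1.
Step 4. [r4c3∈{1}] only 1 remains possible at r4c3 ⇒ r4c3=1.
Step 5. [r3c2∈{1}] r3c2 is down to just 1 ⇒ r3c2=1.
Step 6. [r1c3∈{3}] nothing but 3 survives at r1c3. So r1c3=3.
Step 7. [r1c4∈{4}] nothing but 4 survives at r1c4. So r1c4=4.
Step 8. [r4c4∈{2}] only 2 remains possible at r4c4. So r4c4=2.

Answer: 1 2 3 4 / 3 4 2 1 / 2 1 4 3 / 4 3 1 2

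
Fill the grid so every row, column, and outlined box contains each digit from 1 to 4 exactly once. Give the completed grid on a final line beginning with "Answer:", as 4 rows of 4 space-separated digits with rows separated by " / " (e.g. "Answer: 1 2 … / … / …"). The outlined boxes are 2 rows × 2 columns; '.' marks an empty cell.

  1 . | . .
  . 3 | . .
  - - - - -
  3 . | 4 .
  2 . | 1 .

Step 1. [r2c3∈{2}] nothing but 2 survives at r2c3. So r2c3=2.
Step 2. [r2c1∈{4}] r2c1 has the single candidate 4. So r2c1=4.
Step 3. [r1c3∈{3}] r1c3 has the single candidate 3. So r1c3=3.
Step 4. [r1c2∈{2}] r1c2's peers cover all but 2, so r1c2=2.
Step 5. [r4c4∈{3}] only 3 remains possible at r4c4. So r4c4=3.
Step 6. [r3c2∈{1}] only 1 remains possible at r3c2. So r3c2=1.
Step 7. [r2c4∈{1}] only 1 remains possible at r2c4. So r2c4=1.
Step 8. [r1c4∈{4}] nothing but 4 survives at r1c4 ⇒ r1c4=4.
Step 9. [r4c2∈{4}] r4c2's peers cover all but 4 ⇒ r4c2=4.
Step 10. [r3c4∈{2}] nothing but 2 survives at r3c4, so r3c4=2.

Answer: 1 2 3 4 / 4 3 2 1 / 3 1 4 2 / 2 4 1 3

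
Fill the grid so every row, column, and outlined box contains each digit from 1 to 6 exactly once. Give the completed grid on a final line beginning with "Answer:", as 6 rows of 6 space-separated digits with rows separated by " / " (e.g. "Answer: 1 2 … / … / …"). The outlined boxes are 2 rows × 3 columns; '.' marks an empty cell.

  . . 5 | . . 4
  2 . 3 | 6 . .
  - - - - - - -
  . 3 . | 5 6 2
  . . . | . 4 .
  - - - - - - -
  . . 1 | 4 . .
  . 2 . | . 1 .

Step 1. [r6c4∈{3}] r6c4 has the single candidate 3, so r6c4=3.
Step 2. [r3c1∈{1,4}] in row 3, 1 fits only at r3c1, so r3c1=1.
Step 3. [r1c1∈{6}] r1c1 is down to just 6. So r1c1=6.
Step 4. [r4c1∈{5}] r4c1 has the single candidate 5. So r4c1=5.
Step 5. [r6c6∈{5,6}] in row 6, 5 fits only at r6c6. So r6c6=5.
Step 6. [r6c3∈{4,6}] row 6 places 6 nowhere but r6c3, so r6c3=6.
Step 7. [r2c6∈{1}] r2c6's peers cover all but 1 ⇒ r2c6=1.
Step 8. [r1c4∈{2}] r1c4's peers cover all but 2 ⇒ r1c4=2.
Step 9. [r3c3∈{4}] r3c3 is down to just 4. So r3c3=4.
Step 10. [r4c4∈{1}] r4c4 has the single candidate 1, so r4c4=1.
Step 11. [r4c3∈{2}] nothing but 2 survives at r4c3 ⇒ r4c3=2.
Step 12. [r1c5∈{3}] r1c5's peers cover all but 3 ⇒ r1c5=3.
Step 13. [r5c1∈{3}] nothing but 3 survives at r5c1, so r5c1=3.
Step 14. [r6c1∈{4}] r6c1's peers cover all but 4, so r6c1=4.
Step 15. [r2c5∈{5}] only 5 remains possible at r2c5. So r2c5=5.
Step 16. [r5c5∈{2}] nothing but 2 survives at r5c5 ⇒ r5c5=2.
Step 17. [r4c6∈{3}] r4c6 has the single candidate 3. So r4c6=3.
Step 18. [r4c2∈{6}] r4c2's peers cover all but 6 ⇒ r4c2=6.
Step 19. [r5c6∈{6}] r5c6 is down to just 6 ⇒ r5c6=6.
Step 20. [r1c2∈{1}] r1c2 is down to just 1 ⇒ r1c2=1.
Step 21. [r2c2∈{4}] nothing but 4 survives at r2c2 ⇒ r2c2=4.
Step 22. [r5c2∈{5}] only 5 remains possible at r5c2 ⇒ r5c2=5.

Answer: 6 1 5 2 3 4 / 2 4 3 6 5 1 / 1 3 4 5 6 2 / 5 6 2 1 4 3 / 3 5 1 4 2 6 / 4 2 6 3 1 5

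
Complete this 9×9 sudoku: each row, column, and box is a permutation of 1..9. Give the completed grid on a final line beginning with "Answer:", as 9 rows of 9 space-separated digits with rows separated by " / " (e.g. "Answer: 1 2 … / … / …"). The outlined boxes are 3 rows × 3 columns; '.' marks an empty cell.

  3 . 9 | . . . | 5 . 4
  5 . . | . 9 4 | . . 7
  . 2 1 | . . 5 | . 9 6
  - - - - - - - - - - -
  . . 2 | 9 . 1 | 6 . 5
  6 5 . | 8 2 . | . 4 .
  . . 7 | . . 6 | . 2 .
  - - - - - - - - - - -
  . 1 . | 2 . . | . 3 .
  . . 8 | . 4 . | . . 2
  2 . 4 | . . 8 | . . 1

Step 1. [r1c5∈{1,6,7,8}] r1c5 is the only open cell in col 5 admitting 1, so r1c5=1.
Step 2. [r1c8∈{8}] only 8 remains possible at r1c8. So r1c8=8.
Step 3. [r3c7∈{3}] r3c7's peers cover all but 3 ⇒ r3c7=3.
Step 4. [r3c4∈{7}] nothing but 7 survives at r3c4 ⇒ r3c4=7.
Step 5. [r2c4∈{3,6}] across row 2, 3 lands solely at r2c4 ⇒ r2c4=3.
Step 6. [r5c7∈{1,7,9}] row 5 places 1 nowhere but r5c7, so r5c7=1.
Step 7. [r2c2∈{6,8}] row 2 places 8 nowhere but r2c2. So r2c2=8.
Step 8. [r5c9∈{3,9}] 9 has one home in row 5: r5c9. So r5c9=9.
Step 9. [r5c6∈{3,7}] row 5 places 7 nowhere but r5c6. So r5c6=7.
Step 10. [r1c2∈{6,7}] across row 1, 7 lands solely at r1c2. So r1c2=7.
Step 11. [r6c9∈{3,8}] col 9 places 3 nowhere but r6c9. So r6c9=3.
Step 12. [r6c5∈{5}] nothing but 5 survives at r6c5 ⇒ r6c5=5.
Step 13. [r7c7∈{4,7,8,9}] in row 7, 4 fits only at r7c7, so r7c7=4.
Step 14. [r8c6∈{3,9}] col 6 places 3 nowhere but r8c6. So r8c6=3.
Step 15. [r9c2∈{3,6,9}] in row 9, 3 fits only at r9c2. So r9c2=3.
Step 16. [r8c2∈{6,9}] 6 has one home in col 2: r8c2, so r8c2=6.
Step 17. [r9c8∈{5,6,7}] across col 8, 6 lands solely at r9c8 ⇒ r9c8=6.
Step 18. [r6c1∈{1,4,8,9}] row 6 places 1 nowhere but r6c1, so r6c1=1.
Step 19. [r8c8∈{5,7}] across col 8, 5 lands solely at r8c8 ⇒ r8c8=5.
Step 20. [r9c5∈{7}] r9c5's peers cover all but 7, so r9c5=7.
Step 21. [r8c7∈{7,9}] r8c7 is the only open cell in col 7 admitting 7. So r8c7=7.
Step 22. [r4c2∈{4}] r4c2's peers cover all but 4, so r4c2=4.
Step 23. [r7c1∈{7,9}] r7c1 is the only open cell in row 7 admitting 7, so r7c1=7.
Step 24. [r6c2∈{9}] nothing but 9 survives at r6c2, so r6c2=9.
Step 25. [r1c6∈{2}] nothing but 2 survives at r1c6 ⇒ r1c6=2.
Step 26. [r2c3∈{6}] nothing but 6 survives at r2c3. So r2c3=6.
Step 27. [r6c7∈{8}] only 8 remains possible at r6c7, so r6c7=8.
Step 28. [r2c7∈{2}] r2c7's peers cover all but 2 ⇒ r2c7=2.
Step 29. [r4c1∈{8}] only 8 remains possible at r4c1 ⇒ r4c1=8.
Step 30. [r1c4∈{6}] r1c4 has the single candidate 6, so r1c4=6.
Step 31. [r8c4∈{1}] only 1 remains possible at r8c4 ⇒ r8c4=1.
Step 32. [r2c8∈{1}] nothing but 1 survives at r2c8 ⇒ r2c8=1.
Step 33. [r5c3∈{3}] r5c3 is down to just 3 ⇒ r5c3=3.
Step 34. [r9c4∈{5}] nothing but 5 survives at r9c4, so r9c4=5.
Step 35. [r7c3∈{5}] r7c3 has the single candidate 5 ⇒ r7c3=5.
Step 36. [r7c6∈{9}] r7c6 has the single candidate 9, so r7c6=9.
Step 37. [r4c5∈{3}] r4c5 has the single candidate 3, so r4c5=3.
Step 38. [r7c9∈{8}] only 8 remains possible at r7c9, so r7c9=8.
Step 39. [r6c4∈{4}] only 4 remains possible at r6c4. So r6c4=4.
Step 40. [r7c5∈{6}] only 6 remains possible at r7c5. So r7c5=6.
Step 41. [r9c7∈{9}] nothing but 9 survives at r9c7, so r9c7=9.
Step 42. [r3c5∈{8}] r3c5's peers cover all but 8 ⇒ r3c5=8.
Step 43. [r8c1∈{9}] r8c1 is down to just 9, so r8c1=9.
Step 44. [r3c1∈{4}] r3c1 has the single candidate 4 ⇒ r3c1=4.
Step 45. [r4c8∈{7}] only 7 remains possible at r4c8. So r4c8=7.

Answer: 3 7 9 6 1 2 5 8 4 / 5 8 6 3 9 4 2 1 7 / 4 2 1 7 8 5 3 9 6 / 8 4 2 9 3 1 6 7 5 / 6 5 3 8 2 7 1 4 9 / 1 9 7 4 5 6 8 2 3 / 7 1 5 2 6 9 4 3 8 / 9 6 8 1 4 3 7 5 2 / 2 3 4 5 7 8 9 6 1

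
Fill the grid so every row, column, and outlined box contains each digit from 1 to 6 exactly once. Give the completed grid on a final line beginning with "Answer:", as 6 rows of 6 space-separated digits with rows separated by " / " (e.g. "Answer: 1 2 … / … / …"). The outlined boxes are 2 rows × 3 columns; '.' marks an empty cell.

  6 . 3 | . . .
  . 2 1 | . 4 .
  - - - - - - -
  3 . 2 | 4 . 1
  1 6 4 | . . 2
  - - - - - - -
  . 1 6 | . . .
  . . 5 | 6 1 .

Step 1. [r1c6∈{5}] r1c6 is down to just 5, so r1c6=5.
Step 2. [r2c4∈{3}] r2c4's peers cover all but 3 ⇒ r2c4=3.
Step 3. [r4c4∈{5}] r4c4's peers cover all but 5, so r4c4=5.
Step 4. [r5c4∈{2}] nothing but 2 survives at r5c4, so r5c4=2.
Step 5. [r5c1∈{4}] r5c1's peers cover all but 4. So r5c1=4.
Step 6. [r5c6∈{3}] nothing but 3 survives at r5c6 ⇒ r5c6=3.
Step 7. [r1c4∈{1}] r1c4 has the single candidate 1. So r1c4=1.
Step 8. [r3c2∈{5}] nothing but 5 survives at r3c2 ⇒ r3c2=5.
Step 9. [r5c5∈{5}] nothing but 5 survives at r5c5. So r5c5=5.
Step 10. [r6c2∈{3}] r6c2 is down to just 3 ⇒ r6c2=3.
Step 11. [r1c5∈{2}] nothing but 2 survives at r1c5, so r1c5=2.
Step 12. [r1c2∈{4}] r1c2's peers cover all but 4, so r1c2=4.
Step 13. [r4c5∈{3}] r4c5's peers cover all but 3, so r4c5=3.
Step 14. [r6c6∈{4}] nothing but 4 survives at r6c6. So r6c6=4.
Step 15. [r2c6∈{6}] only 6 remains possible at r2c6. So r2c6=6.
Step 16. [r3c5∈{6}] only 6 remains possible at r3c5 ⇒ r3c5=6.
Step 17. [r2c1∈{5}] nothing but 5 survives at r2c1 ⇒ r2c1=5.
Step 18. [r6c1∈{2}] only 2 remains possible at r6c1 ⇒ r6c1=2.

Answer: 6 4 3 1 2 5 / 5 2 1 3 4 6 / 3 5 2 4 6 1 / 1 6 4 5 3 2 / 4 1 6 2 5 3 / 2 3 5 6 1 4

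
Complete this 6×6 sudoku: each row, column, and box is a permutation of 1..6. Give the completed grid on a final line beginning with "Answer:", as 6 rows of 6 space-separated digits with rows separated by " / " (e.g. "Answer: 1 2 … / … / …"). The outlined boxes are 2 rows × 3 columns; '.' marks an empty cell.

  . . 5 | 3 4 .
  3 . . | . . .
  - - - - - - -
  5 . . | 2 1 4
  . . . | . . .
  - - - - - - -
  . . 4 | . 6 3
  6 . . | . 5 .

Step 1. [r5c4∈{1}] r5c4 is down to just 1, so r5c4=1.
Step 2. [r5c1∈{2}] r5c1 has the single candidate 2. So r5c1=2.
Step 3. [r1c1∈{1}] r1c1's peers cover all but 1. So r1c1=1.
Step 4. [r2c5∈{2}] only 2 remains possible at r2c5, so r2c5=2.
Step 5. [r2c3∈{6}] r2c3's peers cover all but 6 ⇒ r2c3=6.
Step 6. [r3c3∈{3}] r3c3 is down to just 3 ⇒ r3c3=3.
Step 7. [r4c4∈{5,6}] col 4 places 6 nowhere but r4c4 ⇒ r4c4=6.
Step 8. [r6c3∈{1}] nothing but 1 survives at r6c3. So r6c3=1.
Step 9. [r4c2∈{1,2,4}] in row 4, 1 fits only at r4c2, so r4c2=1.
Step 10. [r2c4∈{5}] r2c4 has the single candidate 5 ⇒ r2c4=5.
Step 11. [r1c6∈{6}] nothing but 6 survives at r1c6 ⇒ r1c6=6.
Step 12. [r4c1∈{4}] r4c1 is down to just 4. So r4c1=4.
Step 13. [r2c2∈{4}] only 4 remains possible at r2c2. So r2c2=4.
Step 14. [r6c2∈{3}] r6c2 is down to just 3. So r6c2=3.
Step 15. [r4c6∈{5}] r4c6 has the single candidate 5. So r4c6=5.
Step 16. [r6c6∈{2}] nothing but 2 survives at r6c6 ⇒ r6c6=2.
Step 17. [r4c5∈{3}] r4c5's peers cover all but 3 ⇒ r4c5=3.
Step 18. [r4c3∈{2}] r4c3's peers cover all but 2 ⇒ r4c3=2.
Step 19. [r6c4∈{4}] r6c4's peers cover all but 4 ⇒ r6c4=4.
Step 20. [r3c2∈{6}] r3c2's peers cover all but 6. So r3c2=6.
Step 21. [r2c6∈{1}] only 1 remains possible at r2c6 ⇒ r2c6=1.
Step 22. [r5c2∈{5}] r5c2 has the single candidate 5 ⇒ r5c2=5.
Step 23. [r1c2∈{2}] only 2 remains possible at r1c2. So r1c2=2.

Answer: 1 2 5 3 4 6 / 3 4 6 5 2 1 / 5 6 3 2 1 4 / 4 1 2 6 3 5 / 2 5 4 1 6 3 / 6 3 1 4 5 2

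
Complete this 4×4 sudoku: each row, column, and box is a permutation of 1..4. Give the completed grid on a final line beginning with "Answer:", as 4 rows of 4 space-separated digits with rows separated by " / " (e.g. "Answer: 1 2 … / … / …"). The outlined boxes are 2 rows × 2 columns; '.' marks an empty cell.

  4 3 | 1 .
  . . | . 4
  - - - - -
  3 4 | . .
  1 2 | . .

Step 1. [r3c3∈{2}] only 2 remains possible at r3c3. So r3c3=2.
Step 2. [r4c3∈{3,4}] in row 4, 4 fits only at r4c3. So r4c3=4.
Step 3. [r3c4∈{1}] nothing but 1 survives at r3c4 ⇒ r3c4=1.
Step 4. [r1c4∈{2}] r1c4 has the single candidate 2. So r1c4=2.
Step 5. [r2c1∈{2}] r2c1 has the single candidate 2. So r2c1=2.
Step 6. [r2c3∈{3}] only 3 remains possible at r2c3 ⇒ r2c3=3.
Step 7. [r4c4∈{3}] r4c4 has the single candidate 3. So r4c4=3.
Step 8. [r2c2∈{1}] only 1 remains possible at r2c2, so r2c2=1.

Answer: 4 3 1 2 / 2 1 3 4 / 3 4 2 1 / 1 2 4 3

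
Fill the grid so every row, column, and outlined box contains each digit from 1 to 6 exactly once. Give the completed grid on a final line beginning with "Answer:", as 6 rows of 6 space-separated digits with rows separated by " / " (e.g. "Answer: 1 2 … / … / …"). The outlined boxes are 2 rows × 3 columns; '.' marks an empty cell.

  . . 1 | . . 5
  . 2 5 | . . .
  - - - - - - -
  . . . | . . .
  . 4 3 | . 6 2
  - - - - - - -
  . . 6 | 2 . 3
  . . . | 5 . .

Step 1. [r6c3∈{2,4}] in col 3, 4 fits only at r6c3, so r6c3=4.
Step 2. [r6c5∈{1}] only 1 remains possible at r6c5, so r6c5=1.
Step 3. [r4c1∈{1,5}] across row 4, 5 lands solely at r4c1, so r4c1=5.
Step 4. [r5c5∈{4}] r5c5 has the single candidate 4, so r5c5=4.
Step 5. [r2c5∈{3}] nothing but 3 survives at r2c5 ⇒ r2c5=3.
Step 6. [r4c4∈{1}] only 1 remains possible at r4c4. So r4c4=1.
Step 7. [r2c6∈{1,4,6}] r2c6 is the only open cell in row 2 admitting 1. So r2c6=1.
Step 8. [r6c1∈{2,3}] row 6 places 2 nowhere but r6c1, so r6c1=2.
Step 9. [r1c1∈{3,4,6}] r1c1 is the only open cell in col 1 admitting 3. So r1c1=3.
Step 10. [r1c4∈{4,6}] across row 1, 4 lands solely at r1c4, so r1c4=4.
Step 11. [r5c1∈{1}] r5c1 is down to just 1 ⇒ r5c1=1.
Step 12. [r3c1∈{6}] nothing but 6 survives at r3c1 ⇒ r3c1=6.
Step 13. [r3c5∈{5}] only 5 remains possible at r3c5 ⇒ r3c5=5.
Step 14. [r6c2∈{3}] r6c2 has the single candidate 3, so r6c2=3.
Step 15. [r3c2∈{1}] only 1 remains possible at r3c2, so r3c2=1.
Step 16. [r1c2∈{6}] only 6 remains possible at r1c2 ⇒ r1c2=6.
Step 17. [r5c2∈{5}] r5c2 has the single candidate 5, so r5c2=5.
Step 18. [r3c4∈{3}] r3c4's peers cover all but 3. So r3c4=3.
Step 19. [r3c3∈{2}] nothing but 2 survives at r3c3 ⇒ r3c3=2.
Step 20. [r3c6∈{4}] r3c6's peers cover all but 4, so r3c6=4.
Step 21. [r1c5∈{2}] r1c5 has the single candidate 2, so r1c5=2.
Step 22. [r6c6∈{6}] r6c6's peers cover all but 6. So r6c6=6.
Step 23. [r2c4∈{6}] nothing but 6 survives at r2c4 ⇒ r2c4=6.
Step 24. [r2c1∈{4}] r2c1 is down to just 4. So r2c1=4.

Answer: 3 6 1 4 2 5 / 4 2 5 6 3 1 / 6 1 2 3 5 4 / 5 4 3 1 6 2 / 1 5 6 2 4 3 / 2 3 4 5 1 6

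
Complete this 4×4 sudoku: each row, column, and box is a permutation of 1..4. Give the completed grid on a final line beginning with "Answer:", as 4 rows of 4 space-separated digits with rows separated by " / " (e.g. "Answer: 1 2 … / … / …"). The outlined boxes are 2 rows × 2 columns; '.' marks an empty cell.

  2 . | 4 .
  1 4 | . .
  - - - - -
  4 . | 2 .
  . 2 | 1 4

Step 1. [r3c4∈{3}] r3c4 is down to just 3 ⇒ r3c4=3.
Step 2. [r2c3∈{3}] only 3 remains possible at r2c3. So r2c3=3.
Step 3. [r1c2∈{3}] nothing but 3 survives at r1c2 ⇒ r1c2=3.
Step 4. [r1c4∈{1}] r1c4 is down to just 1, so r1c4=1.
Step 5. [r3c2∈{1}] r3c2's peers cover all but 1, so r3c2=1.
Step 6. [r4c1∈{3}] r4c1's peers cover all but 3 ⇒ r4c1=3.
Step 7. [r2c4∈{2}] only 2 remains possible at r2c4 ⇒ r2c4=2.

Answer: 2 3 4 1 / 1 4 3 2 / 4 1 2 3 / 3 2 1 4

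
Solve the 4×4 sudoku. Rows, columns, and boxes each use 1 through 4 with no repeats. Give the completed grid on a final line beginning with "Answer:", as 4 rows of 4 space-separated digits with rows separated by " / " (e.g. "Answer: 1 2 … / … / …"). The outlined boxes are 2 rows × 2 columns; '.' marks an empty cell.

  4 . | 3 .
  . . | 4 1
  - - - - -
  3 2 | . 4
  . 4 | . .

Step 1. [r4c3∈{1,2}] col 3 places 2 nowhere but r4c3 ⇒ r4c3=2.
Step 2. [r1c4∈{2}] r1c4's peers cover all but 2. So r1c4=2.
Step 3. [r4c4∈{3}] r4c4's peers cover all but 3. So r4c4=3.
Step 4. [r1c2∈{1}] r1c2 has the single candidate 1. So r1c2=1.
Step 5. [r4c1∈{1}] r4c1 is down to just 1 ⇒ r4c1=1.
Step 6. [r2c2∈{3}] r2c2 is down to just 3. So r2c2=3.
Step 7. [r3c3∈{1}] r3c3 is down to just 1, so r3c3=1.
Step 8. [r2c1∈{2}] r2c1 has the single candidate 2 ⇒ r2c1=2.

Answer: 4 1 3 2 / 2 3 4 1 / 3 2 1 4 / 1 4 2 3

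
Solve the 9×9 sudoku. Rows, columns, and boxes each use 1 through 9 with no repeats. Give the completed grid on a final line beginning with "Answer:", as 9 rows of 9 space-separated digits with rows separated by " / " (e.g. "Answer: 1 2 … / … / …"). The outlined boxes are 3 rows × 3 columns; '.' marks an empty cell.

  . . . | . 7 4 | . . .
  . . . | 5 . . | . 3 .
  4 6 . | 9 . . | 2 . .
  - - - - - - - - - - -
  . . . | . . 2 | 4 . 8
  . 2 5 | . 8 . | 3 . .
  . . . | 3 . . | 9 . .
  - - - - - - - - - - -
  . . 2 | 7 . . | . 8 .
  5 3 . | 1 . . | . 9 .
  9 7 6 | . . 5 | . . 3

Step 1. [r7c1∈{1}] only 1 remains possible at r7c1. So r7c1=1.
Step 2. [r4c4∈{6}] nothing but 6 survives at r4c4. So r4c4=6.
Step 3. [r1c2∈{1,5,8,9}] in col 2, 5 fits only at r1c2. So r1c2=5.
Step 4. [r2c9∈{1,4,6,7,9}] r2c9 is the only open cell in row 2 admitting 4 ⇒ r2c9=4.
Step 5. [r8c3∈{4,8}] r8c3 is the only open cell in box 7 admitting 8. So r8c3=8.
Step 6. [r8c6∈{6}] r8c6's peers cover all but 6. So r8c6=6.
Step 7. [r8c5∈{2,4}] across row 8, 4 lands solely at r8c5. So r8c5=4.
Step 8. [r3c6∈{1,3,8}] across row 3, 8 lands solely at r3c6 ⇒ r3c6=8.
Step 9. [r2c6∈{1}] r2c6 has the single candidate 1, so r2c6=1.
Step 10. [r6c6∈{7}] only 7 remains possible at r6c6, so r6c6=7.
Step 11. [r1c4∈{2}] nothing but 2 survives at r1c4 ⇒ r1c4=2.
Step 12. [r8c9∈{2,7}] r8c9 is the only open cell in row 8 admitting 2, so r8c9=2.
Step 13. [r1c9∈{1,6,9}] in col 9, 9 fits only at r1c9. So r1c9=9.
Step 14. [r6c8∈{1,2,5,6}] 2 has one home in row 6: r6c8 ⇒ r6c8=2.
Step 15. [r2c1∈{2,7,8}] row 2 places 2 nowhere but r2c1, so r2c1=2.
Step 16. [r9c7∈{1}] r9c7 is down to just 1, so r9c7=1.
Step 17. [r7c6∈{3,9}] 3 has one home in col 6: r7c6, so r7c6=3.
Step 18. [r7c7∈{5,6}] in col 7, 5 fits only at r7c7. So r7c7=5.
Step 19. [r6c3∈{1,4}] across col 3, 4 lands solely at r6c3, so r6c3=4.
Step 20. [r7c9∈{6}] r7c9 is down to just 6. So r7c9=6.
Step 21. [r5c8∈{1,6,7}] 6 has one home in box 6: r5c8, so r5c8=6.
Step 22. [r1c8∈{1}] r1c8 is down to just 1. So r1c8=1.
Step 23. [r5c1∈{7}] nothing but 7 survives at r5c1 ⇒ r5c1=7.
Step 24. [r3c9∈{5,7}] 7 has one home in col 9: r3c9 ⇒ r3c9=7.
Step 25. [r6c9∈{1,5}] 5 has one home in col 9: r6c9 ⇒ r6c9=5.
Step 26. [r1c3∈{3}] r1c3 has the single candidate 3, so r1c3=3.
Step 27. [r1c1∈{8}] only 8 remains possible at r1c1 ⇒ r1c1=8.
Step 28. [r4c5∈{1,5,9}] across row 4, 5 lands solely at r4c5, so r4c5=5.
Step 29. [r2c2∈{9}] r2c2's peers cover all but 9, so r2c2=9.
Step 30. [r4c2∈{1}] only 1 remains possible at r4c2. So r4c2=1.
Step 31. [r2c7∈{6,8}] across row 2, 8 lands solely at r2c7, so r2c7=8.
Step 32. [r4c1∈{3}] r4c1 is down to just 3, so r4c1=3.
Step 33. [r7c2∈{4}] nothing but 4 survives at r7c2 ⇒ r7c2=4.
Step 34. [r1c7∈{6}] r1c7 is down to just 6, so r1c7=6.
Step 35. [r8c7∈{7}] r8c7's peers cover all but 7 ⇒ r8c7=7.
Step 36. [r9c4∈{8}] r9c4 is down to just 8. So r9c4=8.
Step 37. [r5c4∈{4}] r5c4's peers cover all but 4 ⇒ r5c4=4.
Step 38. [r7c5∈{9}] r7c5 is down to just 9. So r7c5=9.
Step 39. [r5c9∈{1}] r5c9's peers cover all but 1 ⇒ r5c9=1.
Step 40. [r6c1∈{6}] r6c1 has the single candidate 6 ⇒ r6c1=6.
Step 41. [r6c2∈{8}] r6c2 has the single candidate 8, so r6c2=8.
Step 42. [r2c5∈{6}] nothing but 6 survives at r2c5. So r2c5=6.
Step 43. [r3c3∈{1}] only 1 remains possible at r3c3 ⇒ r3c3=1.
Step 44. [r2c3∈{7}] nothing but 7 survives at r2c3 ⇒ r2c3=7.
Step 45. [r9c8∈{4}] r9c8 has the single candidate 4 ⇒ r9c8=4.
Step 46. [r6c5∈{1}] r6c5 is down to just 1. So r6c5=1.
Step 47. [r5c6∈{9}] r5c6 has the single candidate 9, so r5c6=9.
Step 48. [r9c5∈{2}] r9c5 has the single candidate 2. So r9c5=2.
Step 49. [r4c3∈{9}] nothing but 9 survives at r4c3. So r4c3=9.
Step 50. [r4c8∈{7}] only 7 remains possible at r4c8 ⇒ r4c8=7.
Step 51. [r3c8∈{5}] r3c8's peers cover all but 5, so r3c8=5.
Step 52. [r3c5∈{3}] r3c5 has the single candidate 3 ⇒ r3c5=3.

Answer: 8 5 3 2 7 4 6 1 9 / 2 9 7 5 6 1 8 3 4 / 4 6 1 9 3 8 2 5 7 / 3 1 9 6 5 2 4 7 8 / 7 2 5 4 8 9 3 6 1 / 6 8 4 3 1 7 9 2 5 / 1 4 2 7 9 3 5 8 6 / 5 3 8 1 4 6 7 9 2 / 9 7 6 8 2 5 1 4 3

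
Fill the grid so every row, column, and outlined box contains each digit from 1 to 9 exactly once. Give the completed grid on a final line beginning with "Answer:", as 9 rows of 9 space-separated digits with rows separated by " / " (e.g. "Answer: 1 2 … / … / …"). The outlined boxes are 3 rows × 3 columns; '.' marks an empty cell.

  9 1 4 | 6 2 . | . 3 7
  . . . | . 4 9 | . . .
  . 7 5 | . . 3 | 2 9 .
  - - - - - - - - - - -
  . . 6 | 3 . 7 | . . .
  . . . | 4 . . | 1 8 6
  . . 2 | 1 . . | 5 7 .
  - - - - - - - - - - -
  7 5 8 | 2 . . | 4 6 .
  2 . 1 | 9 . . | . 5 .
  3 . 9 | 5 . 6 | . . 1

Step 1. [r1c7∈{8}] nothing but 8 survives at r1c7. So r1c7=8.
Step 2. [r9c5∈{7,8}] in row 9, 8 fits only at r9c5, so r9c5=8.
Step 3. [r4c8∈{2,4}] r4c8 is the only open cell in col 8 admitting 4, so r4c8=4.
Step 4. [r4c7∈{9}] r4c7 has the single candidate 9. So r4c7=9.
Step 5. [r4c2∈{8}] only 8 remains possible at r4c2, so r4c2=8.
Step 6. [r8c7∈{3,7}] across col 7, 3 lands solely at r8c7 ⇒ r8c7=3.
Step 7. [r5c1∈{5}] r5c1 has the single candidate 5, so r5c1=5.
Step 8. [r3c1∈{6,8}] 6 has one home in row 3: r3c1 ⇒ r3c1=6.
Step 9. [r9c2∈{4}] r9c2's peers cover all but 4. So r9c2=4.
Step 10. [r5c5∈{9}] nothing but 9 survives at r5c5. So r5c5=9.
Step 11. [r5c2∈{3}] nothing but 3 survives at r5c2, so r5c2=3.
Step 12. [r7c5∈{1,3}] row 7 places 3 nowhere but r7c5. So r7c5=3.
Step 13. [r3c4∈{8}] r3c4's peers cover all but 8, so r3c4=8.
Step 14. [r8c2∈{6}] r8c2 is down to just 6, so r8c2=6.
Step 15. [r2c4∈{7}] nothing but 7 survives at r2c4. So r2c4=7.
Step 16. [r4c9∈{2}] r4c9's peers cover all but 2. So r4c9=2.
Step 17. [r2c9∈{5}] r2c9 is down to just 5, so r2c9=5.
Step 18. [r6c9∈{3}] r6c9's peers cover all but 3. So r6c9=3.
Step 19. [r4c5∈{5}] r4c5 has the single candidate 5 ⇒ r4c5=5.
Step 20. [r2c8∈{1}] only 1 remains possible at r2c8, so r2c8=1.
Step 21. [r6c1∈{4}] nothing but 4 survives at r6c1 ⇒ r6c1=4.
Step 22. [r2c2∈{2}] only 2 remains possible at r2c2 ⇒ r2c2=2.
Step 23. [r2c3∈{3}] r2c3's peers cover all but 3, so r2c3=3.
Step 24. [r2c7∈{6}] r2c7 has the single candidate 6, so r2c7=6.
Step 25. [r6c2∈{9}] nothing but 9 survives at r6c2, so r6c2=9.
Step 26. [r8c5∈{7}] r8c5's peers cover all but 7. So r8c5=7.
Step 27. [r7c6∈{1}] only 1 remains possible at r7c6 ⇒ r7c6=1.
Step 28. [r9c8∈{2}] nothing but 2 survives at r9c8 ⇒ r9c8=2.
Step 29. [r8c6∈{4}] r8c6's peers cover all but 4 ⇒ r8c6=4.
Step 30. [r4c1∈{1}] nothing but 1 survives at r4c1 ⇒ r4c1=1.
Step 31. [r5c3∈{7}] nothing but 7 survives at r5c3. So r5c3=7.
Step 32. [r8c9∈{8}] r8c9's peers cover all but 8. So r8c9=8.
Step 33. [r1c6∈{5}] r1c6 has the single candidate 5, so r1c6=5.
Step 34. [r3c9∈{4}] r3c9 has the single candidate 4, so r3c9=4.
Step 35. [r2c1∈{8}] nothing but 8 survives at r2c1, so r2c1=8.
Step 36. [r5c6∈{2}] r5c6 is down to just 2 ⇒ r5c6=2.
Step 37. [r9c7∈{7}] only 7 remains possible at r9c7. So r9c7=7.
Step 38. [r7c9∈{9}] nothing but 9 survives at r7c9, so r7c9=9.
Step 39. [r6c5∈{6}] only 6 remains possible at r6c5, so r6c5=6.
Step 40. [r3c5∈{1}] r3c5 is down to just 1. So r3c5=1.
Step 41. [r6c6∈{8}] only 8 remains possible at r6c6 ⇒ r6c6=8.

Answer: 9 1 4 6 2 5 8 3 7 / 8 2 3 7 4 9 6 1 5 / 6 7 5 8 1 3 2 9 4 / 1 8 6 3 5 7 9 4 2 / 5 3 7 4 9 2 1 8 6 / 4 9 2 1 6 8 5 7 3 / 7 5 8 2 3 1 4 6 9 / 2 6 1 9 7 4 3 5 8 / 3 4 9 5 8 6 7 2 1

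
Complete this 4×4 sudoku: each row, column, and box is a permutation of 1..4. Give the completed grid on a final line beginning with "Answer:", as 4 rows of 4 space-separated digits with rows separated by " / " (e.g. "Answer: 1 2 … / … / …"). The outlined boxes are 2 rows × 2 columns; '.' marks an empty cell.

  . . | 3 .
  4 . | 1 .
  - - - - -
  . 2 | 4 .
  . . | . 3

Step 1. [r4c1∈{1}] r4c1 has the single candidate 1 ⇒ r4c1=1.
Step 2. [r1c1∈{2}] r1c1 is down to just 2. So r1c1=2.
Step 3. [r4c3∈{2}] nothing but 2 survives at r4c3 ⇒ r4c3=2.
Step 4. [r1c4∈{4}] r1c4's peers cover all but 4, so r1c4=4.
Step 5. [r3c1∈{3}] r3c1's peers cover all but 3, so r3c1=3.
Step 6. [r1c2∈{1}] nothing but 1 survives at r1c2, so r1c2=1.
Step 7. [r3c4∈{1}] r3c4 has the single candidate 1, so r3c4=1.
Step 8. [r2c4∈{2}] r2c4 has the single candidate 2 ⇒ r2c4=2.
Step 9. [r2c2∈{3}] only 3 remains possible at r2c2. So r2c2=3.
Step 10. [r4c2∈{4}] r4c2 is down to just 4, so r4c2=4.

Answer: 2 1 3 4 / 4 3 1 2 / 3 2 4 1 / 1 4 2 3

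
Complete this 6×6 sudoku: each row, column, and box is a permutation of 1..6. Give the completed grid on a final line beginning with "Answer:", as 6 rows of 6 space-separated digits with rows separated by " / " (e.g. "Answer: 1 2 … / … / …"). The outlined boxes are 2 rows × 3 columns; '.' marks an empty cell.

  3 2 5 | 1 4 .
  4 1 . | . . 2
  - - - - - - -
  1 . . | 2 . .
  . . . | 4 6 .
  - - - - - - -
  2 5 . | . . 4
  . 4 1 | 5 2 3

Step 1. [r3c5∈{3,5}] r3c5 is the only open cell in box 4 admitting 3. So r3c5=3.
Step 2. [r2c3∈{6}] r2c3 has the single candidate 6 ⇒ r2c3=6.
Step 3. [r4c3∈{2,3}] row 4 places 2 nowhere but r4c3, so r4c3=2.
Step 4. [r4c6∈{1,5}] across row 4, 1 lands solely at r4c6. So r4c6=1.
Step 5. [r3c6∈{5}] nothing but 5 survives at r3c6, so r3c6=5.
Step 6. [r1c6∈{6}] r1c6's peers cover all but 6 ⇒ r1c6=6.
Step 7. [r5c5∈{1}] r5c5 has the single candidate 1, so r5c5=1.
Step 8. [r3c3∈{4}] only 4 remains possible at r3c3 ⇒ r3c3=4.
Step 9. [r6c1∈{6}] nothing but 6 survives at r6c1 ⇒ r6c1=6.
Step 10. [r4c2∈{3}] r4c2 has the single candidate 3 ⇒ r4c2=3.
Step 11. [r5c4∈{6}] r5c4's peers cover all but 6. So r5c4=6.
Step 12. [r3c2∈{6}] r3c2 is down to just 6. So r3c2=6.
Step 13. [r2c4∈{3}] r2c4 is down to just 3. So r2c4=3.
Step 14. [r2c5∈{5}] only 5 remains possible at r2c5, so r2c5=5.
Step 15. [r4c1∈{5}] r4c1 is down to just 5, so r4c1=5.
Step 16. [r5c3∈{3}] nothing but 3 survives at r5c3. So r5c3=3.

Answer: 3 2 5 1 4 6 / 4 1 6 3 5 2 / 1 6 4 2 3 5 / 5 3 2 4 6 1 / 2 5 3 6 1 4 / 6 4 1 5 2 3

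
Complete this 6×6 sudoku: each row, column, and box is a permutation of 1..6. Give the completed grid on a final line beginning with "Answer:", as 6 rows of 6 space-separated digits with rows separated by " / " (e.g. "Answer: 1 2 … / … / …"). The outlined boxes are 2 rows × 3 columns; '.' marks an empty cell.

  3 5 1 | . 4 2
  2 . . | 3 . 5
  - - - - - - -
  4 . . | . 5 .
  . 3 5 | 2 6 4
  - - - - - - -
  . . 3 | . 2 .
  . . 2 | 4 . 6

Step 1. [r5c6∈{1}] nothing but 1 survives at r5c6. So r5c6=1.
Step 2. [r3c2∈{1,2,6}] row 3 places 2 nowhere but r3c2 ⇒ r3c2=2.
Step 3. [r5c1∈{5,6}] r5c1 is the only open cell in col 1 admitting 6, so r5c1=6.
Step 4. [r2c3∈{4,6}] 4 has one home in col 3: r2c3 ⇒ r2c3=4.
Step 5. [r4c1∈{1}] r4c1's peers cover all but 1, so r4c1=1.
Step 6. [r5c4∈{5}] r5c4 is down to just 5. So r5c4=5.
Step 7. [r2c5∈{1}] only 1 remains possible at r2c5 ⇒ r2c5=1.
Step 8. [r6c2∈{1}] r6c2's peers cover all but 1 ⇒ r6c2=1.
Step 9. [r3c3∈{6}] r3c3 has the single candidate 6, so r3c3=6.
Step 10. [r1c4∈{6}] r1c4 is down to just 6. So r1c4=6.
Step 11. [r6c5∈{3}] r6c5 is down to just 3, so r6c5=3.
Step 12. [r2c2∈{6}] r2c2 has the single candidate 6 ⇒ r2c2=6.
Step 13. [r6c1∈{5}] r6c1 is down to just 5, so r6c1=5.
Step 14. [r5c2∈{4}] r5c2's peers cover all but 4, so r5c2=4.
Step 15. [r3c6∈{3}] r3c6 is down to just 3 ⇒ r3c6=3.
Step 16. [r3c4∈{1}] only 1 remains possible at r3c4, so r3c4=1.

Answer: 3 5 1 6 4 2 / 2 6 4 3 1 5 / 4 2 6 1 5 3 / 1 3 5 2 6 4 / 6 4 3 5 2 1 / 5 1 2 4 3 6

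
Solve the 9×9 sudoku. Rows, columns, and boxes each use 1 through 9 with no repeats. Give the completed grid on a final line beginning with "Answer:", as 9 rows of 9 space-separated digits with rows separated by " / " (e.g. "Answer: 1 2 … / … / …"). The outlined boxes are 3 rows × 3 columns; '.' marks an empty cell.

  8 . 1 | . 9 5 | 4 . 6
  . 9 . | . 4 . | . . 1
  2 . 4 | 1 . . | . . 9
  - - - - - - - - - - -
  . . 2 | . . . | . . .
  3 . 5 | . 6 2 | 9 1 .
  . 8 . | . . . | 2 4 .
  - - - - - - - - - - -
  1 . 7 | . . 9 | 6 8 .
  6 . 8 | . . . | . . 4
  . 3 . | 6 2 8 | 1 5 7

Step 1. [r8c7∈{3}] only 3 remains possible at r8c7 ⇒ r8c7=3.
Step 2. [r4c6∈{1,3,4,7}] 4 has one home in col 6: r4c6, so r4c6=4.
Step 3. [r1c2∈{7}] nothing but 7 survives at r1c2, so r1c2=7.
Step 4. [r5c4∈{7,8}] in row 5, 7 fits only at r5c4. So r5c4=7.
Step 5. [r8c4∈{5}] nothing but 5 survives at r8c4 ⇒ r8c4=5.
Step 6. [r2c3∈{3,6}] in col 3, 3 fits only at r2c3. So r2c3=3.
Step 7. [r7c5∈{3}] r7c5's peers cover all but 3. So r7c5=3.
Step 8. [r4c8∈{3,6,7}] r4c8 is the only open cell in col 8 admitting 6, so r4c8=6.
Step 9. [r4c7∈{5,7,8}] box 6 places 7 nowhere but r4c7, so r4c7=7.
Step 10. [r4c1∈{9}] nothing but 9 survives at r4c1, so r4c1=9.
Step 11. [r7c2∈{2,4,5}] in row 7, 5 fits only at r7c2. So r7c2=5.
Step 12. [r3c7∈{5,8}] row 3 places 5 nowhere but r3c7. So r3c7=5.
Step 13. [r3c5∈{7,8}] in row 3, 8 fits only at r3c5. So r3c5=8.
Step 14. [r2c4∈{2}] r2c4's peers cover all but 2. So r2c4=2.
Step 15. [r1c4∈{3}] only 3 remains possible at r1c4, so r1c4=3.
Step 16. [r4c9∈{3,5,8}] in row 4, 3 fits only at r4c9, so r4c9=3.
Step 17. [r2c8∈{7}] r2c8's peers cover all but 7. So r2c8=7.
Step 18. [r4c5∈{1,5}] row 4 places 5 nowhere but r4c5, so r4c5=5.
Step 19. [r3c6∈{6,7}] across row 3, 7 lands solely at r3c6, so r3c6=7.
Step 20. [r8c6∈{1}] r8c6's peers cover all but 1. So r8c6=1.
Step 21. [r8c8∈{2,9}] in row 8, 9 fits only at r8c8. So r8c8=9.
Step 22. [r5c9∈{8}] r5c9's peers cover all but 8 ⇒ r5c9=8.
Step 23. [r7c9∈{2}] nothing but 2 survives at r7c9, so r7c9=2.
Step 24. [r5c2∈{4}] only 4 remains possible at r5c2, so r5c2=4.
Step 25. [r6c9∈{5}] r6c9 has the single candidate 5, so r6c9=5.
Step 26. [r9c1∈{4}] only 4 remains possible at r9c1, so r9c1=4.
Step 27. [r4c4∈{8}] only 8 remains possible at r4c4, so r4c4=8.
Step 28. [r8c5∈{7}] r8c5 is down to just 7, so r8c5=7.
Step 29. [r4c2∈{1}] only 1 remains possible at r4c2. So r4c2=1.
Step 30. [r9c3∈{9}] r9c3's peers cover all but 9, so r9c3=9.
Step 31. [r6c4∈{9}] nothing but 9 survives at r6c4, so r6c4=9.
Step 32. [r2c1∈{5}] r2c1 has the single candidate 5, so r2c1=5.
Step 33. [r6c6∈{3}] only 3 remains possible at r6c6, so r6c6=3.
Step 34. [r6c1∈{7}] only 7 remains possible at r6c1, so r6c1=7.
Step 35. [r1c8∈{2}] r1c8 is down to just 2 ⇒ r1c8=2.
Step 36. [r8c2∈{2}] only 2 remains possible at r8c2, so r8c2=2.
Step 37. [r2c6∈{6}] r2c6 has the single candidate 6 ⇒ r2c6=6.
Step 38. [r2c7∈{8}] r2c7 is down to just 8 ⇒ r2c7=8.
Step 39. [r3c8∈{3}] only 3 remains possible at r3c8. So r3c8=3.
Step 40. [r7c4∈{4}] nothing but 4 survives at r7c4, so r7c4=4.
Step 41. [r6c5∈{1}] r6c5 is down to just 1. So r6c5=1.
Step 42. [r6c3∈{6}] r6c3 is down to just 6. So r6c3=6.
Step 43. [r3c2∈{6}] nothing but 6 survives at r3c2 ⇒ r3c2=6.

Answer: 8 7 1 3 9 5 4 2 6 / 5 9 3 2 4 6 8 7 1 / 2 6 4 1 8 7 5 3 9 / 9 1 2 8 5 4 7 6 3 / 3 4 5 7 6 2 9 1 8 / 7 8 6 9 1 3 2 4 5 / 1 5 7 4 3 9 6 8 2 / 6 2 8 5 7 1 3 9 4 / 4 3 9 6 2 8 1 5 7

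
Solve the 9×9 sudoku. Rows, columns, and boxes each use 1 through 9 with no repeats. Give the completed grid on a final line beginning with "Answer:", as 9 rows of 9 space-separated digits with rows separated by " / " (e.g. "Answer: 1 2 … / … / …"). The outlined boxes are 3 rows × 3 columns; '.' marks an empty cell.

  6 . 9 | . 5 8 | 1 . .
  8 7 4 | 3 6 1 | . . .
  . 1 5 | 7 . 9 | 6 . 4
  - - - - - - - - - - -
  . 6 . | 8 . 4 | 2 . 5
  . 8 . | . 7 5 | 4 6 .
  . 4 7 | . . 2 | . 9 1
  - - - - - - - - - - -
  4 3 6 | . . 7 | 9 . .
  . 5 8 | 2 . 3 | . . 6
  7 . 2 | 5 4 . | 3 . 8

Step 1. [r3c1∈{2,3}] r3c1 is the only open cell in box 1 admitting 3. So r3c1=3.
Step 2. [r8c1∈{1,9}] box 7 places 1 nowhere but r8c1 ⇒ r8c1=1.
Step 3. [r5c4∈{1,9}] across col 4, 9 lands solely at r5c4 ⇒ r5c4=9.
Step 4. [r4c8∈{3,7}] 7 has one home in row 4: r4c8 ⇒ r4c8=7.
Step 5. [r7c8∈{1,2,5}] 5 has one home in row 7: r7c8. So r7c8=5.
Step 6. [r2c8∈{2}] r2c8 has the single candidate 2, so r2c8=2.
Step 7. [r4c5∈{1,3}] in box 5, 1 fits only at r4c5. So r4c5=1.
Step 8. [r5c9∈{3}] r5c9 has the single candidate 3, so r5c9=3.
Step 9. [r7c5∈{8}] r7c5 has the single candidate 8 ⇒ r7c5=8.
Step 10. [r5c1∈{2}] nothing but 2 survives at r5c1 ⇒ r5c1=2.
Step 11. [r5c3∈{1}] r5c3's peers cover all but 1, so r5c3=1.
Step 12. [r3c8∈{8}] nothing but 8 survives at r3c8. So r3c8=8.
Step 13. [r2c9∈{9}] r2c9 is down to just 9, so r2c9=9.
Step 14. [r6c4∈{6}] r6c4's peers cover all but 6. So r6c4=6.
Step 15. [r7c9∈{2}] only 2 remains possible at r7c9, so r7c9=2.
Step 16. [r8c5∈{9}] only 9 remains possible at r8c5. So r8c5=9.
Step 17. [r6c5∈{3}] r6c5's peers cover all but 3 ⇒ r6c5=3.
Step 18. [r7c4∈{1}] r7c4 has the single candidate 1. So r7c4=1.
Step 19. [r4c3∈{3}] r4c3 is down to just 3. So r4c3=3.
Step 20. [r8c7∈{7}] nothing but 7 survives at r8c7 ⇒ r8c7=7.
Step 21. [r1c9∈{7}] only 7 remains possible at r1c9. So r1c9=7.
Step 22. [r6c1∈{5}] r6c1's peers cover all but 5 ⇒ r6c1=5.
Step 23. [r9c2∈{9}] r9c2 is down to just 9. So r9c2=9.
Step 24. [r1c2∈{2}] r1c2 has the single candidate 2, so r1c2=2.
Step 25. [r1c4∈{4}] r1c4 is down to just 4, so r1c4=4.
Step 26. [r6c7∈{8}] r6c7 is down to just 8 ⇒ r6c7=8.
Step 27. [r2c7∈{5}] r2c7 has the single candidate 5 ⇒ r2c7=5.
Step 28. [r3c5∈{2}] r3c5 is down to just 2 ⇒ r3c5=2.
Step 29. [r9c6∈{6}] r9c6's peers cover all but 6. So r9c6=6.
Step 30. [r9c8∈{1}] only 1 remains possible at r9c8 ⇒ r9c8=1.
Step 31. [r4c1∈{9}] r4c1 has the single candidate 9 ⇒ r4c1=9.
Step 32. [r8c8∈{4}] r8c8 has the single candidate 4, so r8c8=4.
Step 33. [r1c8∈{3}] r1c8's peers cover all but 3. So r1c8=3.

Answer: 6 2 9 4 5 8 1 3 7 / 8 7 4 3 6 1 5 2 9 / 3 1 5 7 2 9 6 8 4 / 9 6 3 8 1 4 2 7 5 / 2 8 1 9 7 5 4 6 3 / 5 4 7 6 3 2 8 9 1 / 4 3 6 1 8 7 9 5 2 / 1 5 8 2 9 3 7 4 6 / 7 9 2 5 4 6 3 1 8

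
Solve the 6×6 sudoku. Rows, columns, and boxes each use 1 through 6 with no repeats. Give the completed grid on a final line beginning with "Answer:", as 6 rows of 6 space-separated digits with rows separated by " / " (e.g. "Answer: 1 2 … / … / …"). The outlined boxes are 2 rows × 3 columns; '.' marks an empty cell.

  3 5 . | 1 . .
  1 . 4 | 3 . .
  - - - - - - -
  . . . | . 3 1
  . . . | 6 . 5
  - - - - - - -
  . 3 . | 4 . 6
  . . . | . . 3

Step 1. [r6c4∈{2,5}] 5 has one home in col 4: r6c4 ⇒ r6c4=5.
Step 2. [r3c4∈{2}] r3c4 has the single candidate 2. So r3c4=2.
Step 3. [r2c6∈{2}] r2c6 is down to just 2. So r2c6=2.
Step 4. [r1c3∈{2,6}] row 1 places 2 nowhere but r1c3. So r1c3=2.
Step 5. [r4c5∈{4}] only 4 remains possible at r4c5. So r4c5=4.
Step 6. [r2c2∈{6}] r2c2's peers cover all but 6 ⇒ r2c2=6.
Step 7. [r4c1∈{2}] nothing but 2 survives at r4c1. So r4c1=2.
Step 8. [r6c2∈{1,2,4}] across col 2, 2 lands solely at r6c2. So r6c2=2.
Step 9. [r5c1∈{5}] nothing but 5 survives at r5c1 ⇒ r5c1=5.
Step 10. [r5c3∈{1}] only 1 remains possible at r5c3 ⇒ r5c3=1.
Step 11. [r6c1∈{4,6}] in row 6, 4 fits only at r6c1. So r6c1=4.
Step 12. [r6c3∈{6}] r6c3's peers cover all but 6, so r6c3=6.
Step 13. [r3c1∈{6}] r3c1 is down to just 6 ⇒ r3c1=6.
Step 14. [r2c5∈{5}] only 5 remains possible at r2c5. So r2c5=5.
Step 15. [r3c3∈{5}] r3c3 is down to just 5, so r3c3=5.
Step 16. [r5c5∈{2}] r5c5's peers cover all but 2, so r5c5=2.
Step 17. [r4c2∈{1}] nothing but 1 survives at r4c2 ⇒ r4c2=1.
Step 18. [r6c5∈{1}] only 1 remains possible at r6c5 ⇒ r6c5=1.
Step 19. [r3c2∈{4}] r3c2 has the single candidate 4. So r3c2=4.
Step 20. [r1c5∈{6}] r1c5's peers cover all but 6, so r1c5=6.
Step 21. [r1c6∈{4}] r1c6 has the single candidate 4, so r1c6=4.
Step 22. [r4c3∈{3}] nothing but 3 survives at r4c3. So r4c3=3.

Answer: 3 5 2 1 6 4 / 1 6 4 3 5 2 / 6 4 5 2 3 1 / 2 1 3 6 4 5 / 5 3 1 4 2 6 / 4 2 6 5 1 3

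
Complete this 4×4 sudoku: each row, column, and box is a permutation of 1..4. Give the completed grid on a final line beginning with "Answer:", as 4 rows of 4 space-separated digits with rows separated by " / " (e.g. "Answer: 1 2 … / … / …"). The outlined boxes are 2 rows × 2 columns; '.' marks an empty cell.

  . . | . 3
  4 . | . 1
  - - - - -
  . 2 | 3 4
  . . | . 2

Step 1. [r3c1∈{1}] r3c1's peers cover all but 1. So r3c1=1.
Step 2. [r2c3∈{2}] r2c3 has the single candidate 2, so r2c3=2.
Step 3. [r4c1∈{3}] r4c1's peers cover all but 3 ⇒ r4c1=3.
Step 4. [r4c2∈{4}] r4c2 is down to just 4. So r4c2=4.
Step 5. [r1c2∈{1}] only 1 remains possible at r1c2. So r1c2=1.
Step 6. [r1c1∈{2}] only 2 remains possible at r1c1 ⇒ r1c1=2.
Step 7. [r1c3∈{4}] r1c3 is down to just 4 ⇒ r1c3=4.
Step 8. [r2c2∈{3}] nothing but 3 survives at r2c2, so r2c2=3.
Step 9. [r4c3∈{1}] r4c3 has the single candidate 1. So r4c3=1.

Answer: 2 1 4 3 / 4 3 2 1 / 1 2 3 4 / 3 4 1 2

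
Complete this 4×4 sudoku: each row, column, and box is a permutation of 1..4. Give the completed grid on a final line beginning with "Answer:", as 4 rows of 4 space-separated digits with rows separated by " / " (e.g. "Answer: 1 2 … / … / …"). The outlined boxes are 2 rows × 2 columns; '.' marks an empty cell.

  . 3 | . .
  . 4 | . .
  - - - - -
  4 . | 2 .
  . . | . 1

Step 1. [r3c4∈{3}] r3c4's peers cover all but 3, so r3c4=3.
Step 2. [r1c4∈{2,4}] 4 has one home in col 4: r1c4 ⇒ r1c4=4.
Step 3. [r1c1∈{1,2}] r1c1 is the only open cell in row 1 admitting 2 ⇒ r1c1=2.
Step 4. [r2c1∈{1}] only 1 remains possible at r2c1. So r2c1=1.
Step 5. [r4c2∈{2}] r4c2 is down to just 2, so r4c2=2.
Step 6. [r4c3∈{4}] r4c3 has the single candidate 4, so r4c3=4.
Step 7. [r2c4∈{2}] r2c4's peers cover all but 2, so r2c4=2.
Step 8. [r3c2∈{1}] r3c2's peers cover all but 1. So r3c2=1.
Step 9. [r2c3∈{3}] r2c3 is down to just 3. So r2c3=3.
Step 10. [r4c1∈{3}] nothing but 3 survives at r4c1. So r4c1=3.
Step 11. [r1c3∈{1}] only 1 remains possible at r1c3, so r1c3=1.

Answer: 2 3 1 4 / 1 4 3 2 / 4 1 2 3 / 3 2 4 1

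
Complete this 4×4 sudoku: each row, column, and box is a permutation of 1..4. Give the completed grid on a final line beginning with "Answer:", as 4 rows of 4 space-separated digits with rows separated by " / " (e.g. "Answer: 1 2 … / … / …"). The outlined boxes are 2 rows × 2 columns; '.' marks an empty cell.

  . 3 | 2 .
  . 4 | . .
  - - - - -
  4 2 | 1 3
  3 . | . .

Step 1. [r1c4∈{1,4}] r1c4 is the only open cell in row 1 admitting 4 ⇒ r1c4=4.
Step 2. [r1c1∈{1}] nothing but 1 survives at r1c1 ⇒ r1c1=1.
Step 3. [r4c2∈{1}] nothing but 1 survives at r4c2 ⇒ r4c2=1.
Step 4. [r2c3∈{3}] only 3 remains possible at r2c3, so r2c3=3.
Step 5. [r2c1∈{2}] r2c1 is down to just 2 ⇒ r2c1=2.
Step 6. [r2c4∈{1}] nothing but 1 survives at r2c4 ⇒ r2c4=1.
Step 7. [r4c4∈{2}] r4c4 has the single candidate 2. So r4c4=2.
Step 8. [r4c3∈{4}] r4c3 has the single candidate 4, so r4c3=4.

Answer: 1 3 2 4 / 2 4 3 1 / 4 2 1 3 / 3 1 4 2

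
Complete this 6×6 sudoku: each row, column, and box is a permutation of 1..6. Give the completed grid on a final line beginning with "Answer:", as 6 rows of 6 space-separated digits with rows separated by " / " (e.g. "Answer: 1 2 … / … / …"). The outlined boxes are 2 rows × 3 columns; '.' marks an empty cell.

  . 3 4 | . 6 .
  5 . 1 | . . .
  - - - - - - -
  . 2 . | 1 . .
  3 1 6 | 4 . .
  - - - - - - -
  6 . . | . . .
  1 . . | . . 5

Step 1. [r4c6∈{2}] r4c6 has the single candidate 2. So r4c6=2.
Step 2. [r5c5∈{1,2,3,4}] r5c5 is the only open cell in col 5 admitting 1 ⇒ r5c5=1.
Step 3. [r6c4∈{2,3,6}] 6 has one home in row 6: r6c4 ⇒ r6c4=6.
Step 4. [r3c3∈{5}] nothing but 5 survives at r3c3, so r3c3=5.
Step 5. [r3c5∈{3}] r3c5 is down to just 3. So r3c5=3.
Step 6. [r6c3∈{2,3}] r6c3 is the only open cell in row 6 admitting 3, so r6c3=3.
Step 7. [r6c5∈{2,4}] r6c5 is the only open cell in row 6 admitting 2, so r6c5=2.
Step 8. [r5c6∈{3,4}] in box 6, 4 fits only at r5c6, so r5c6=4.
Step 9. [r2c4∈{2,3}] in row 2, 2 fits only at r2c4, so r2c4=2.
Step 10. [r3c6∈{6}] nothing but 6 survives at r3c6, so r3c6=6.
Step 11. [r1c1∈{2}] nothing but 2 survives at r1c1 ⇒ r1c1=2.
Step 12. [r6c2∈{4}] only 4 remains possible at r6c2. So r6c2=4.
Step 13. [r5c2∈{5}] nothing but 5 survives at r5c2, so r5c2=5.
Step 14. [r1c4∈{5}] r1c4 has the single candidate 5. So r1c4=5.
Step 15. [r2c5∈{4}] only 4 remains possible at r2c5. So r2c5=4.
Step 16. [r2c2∈{6}] only 6 remains possible at r2c2 ⇒ r2c2=6.
Step 17. [r5c3∈{2}] only 2 remains possible at r5c3, so r5c3=2.
Step 18. [r1c6∈{1}] r1c6 is down to just 1. So r1c6=1.
Step 19. [r2c6∈{3}] r2c6 has the single candidate 3. So r2c6=3.
Step 20. [r3c1∈{4}] nothing but 4 survives at r3c1, so r3c1=4.
Step 21. [r5c4∈{3}] nothing but 3 survives at r5c4. So r5c4=3.
Step 22. [r4c5∈{5}] only 5 remains possible at r4c5, so r4c5=5.

Answer: 2 3 4 5 6 1 / 5 6 1 2 4 3 / 4 2 5 1 3 6 / 3 1 6 4 5 2 / 6 5 2 3 1 4 / 1 4 3 6 2 5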